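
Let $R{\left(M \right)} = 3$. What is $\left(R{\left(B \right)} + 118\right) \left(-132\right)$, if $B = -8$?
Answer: $-15972$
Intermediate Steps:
$\left(R{\left(B \right)} + 118\right) \left(-132\right) = \left(3 + 118\right) \left(-132\right) = 121 \left(-132\right) = -15972$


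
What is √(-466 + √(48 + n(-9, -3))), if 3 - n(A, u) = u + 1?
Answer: √(-466 + √53) ≈ 21.418*I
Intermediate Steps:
n(A, u) = 2 - u (n(A, u) = 3 - (u + 1) = 3 - (1 + u) = 3 + (-1 - u) = 2 - u)
√(-466 + √(48 + n(-9, -3))) = √(-466 + √(48 + (2 - 1*(-3)))) = √(-466 + √(48 + (2 + 3))) = √(-466 + √(48 + 5)) = √(-466 + √53)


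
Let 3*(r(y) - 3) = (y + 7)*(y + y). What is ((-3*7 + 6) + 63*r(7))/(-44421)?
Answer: -110/1139 ≈ -0.096576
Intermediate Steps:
r(y) = 3 + 2*y*(7 + y)/3 (r(y) = 3 + ((y + 7)*(y + y))/3 = 3 + ((7 + y)*(2*y))/3 = 3 + (2*y*(7 + y))/3 = 3 + 2*y*(7 + y)/3)
((-3*7 + 6) + 63*r(7))/(-44421) = ((-3*7 + 6) + 63*(3 + (2/3)*7**2 + (14/3)*7))/(-44421) = ((-21 + 6) + 63*(3 + (2/3)*49 + 98/3))*(-1/44421) = (-15 + 63*(3 + 98/3 + 98/3))*(-1/44421) = (-15 + 63*(205/3))*(-1/44421) = (-15 + 4305)*(-1/44421) = 4290*(-1/44421) = -110/1139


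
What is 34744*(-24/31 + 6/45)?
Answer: -10353712/465 ≈ -22266.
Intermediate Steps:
34744*(-24/31 + 6/45) = 34744*(-24*1/31 + 6*(1/45)) = 34744*(-24/31 + 2/15) = 34744*(-298/465) = -10353712/465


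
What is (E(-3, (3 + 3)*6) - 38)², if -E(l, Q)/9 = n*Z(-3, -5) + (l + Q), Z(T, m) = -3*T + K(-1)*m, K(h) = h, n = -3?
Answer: 1849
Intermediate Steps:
Z(T, m) = -m - 3*T (Z(T, m) = -3*T - m = -m - 3*T)
E(l, Q) = 378 - 9*Q - 9*l (E(l, Q) = -9*(-3*(-1*(-5) - 3*(-3)) + (l + Q)) = -9*(-3*(5 + 9) + (Q + l)) = -9*(-3*14 + (Q + l)) = -9*(-42 + (Q + l)) = -9*(-42 + Q + l) = 378 - 9*Q - 9*l)
(E(-3, (3 + 3)*6) - 38)² = ((378 - 9*(3 + 3)*6 - 9*(-3)) - 38)² = ((378 - 54*6 + 27) - 38)² = ((378 - 9*36 + 27) - 38)² = ((378 - 324 + 27) - 38)² = (81 - 38)² = 43² = 1849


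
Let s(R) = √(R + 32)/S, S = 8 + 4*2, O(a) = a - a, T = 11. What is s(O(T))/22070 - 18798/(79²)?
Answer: -18798/6241 + √2/88280 ≈ -3.0120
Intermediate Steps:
O(a) = 0
S = 16 (S = 8 + 8 = 16)
s(R) = √(32 + R)/16 (s(R) = √(R + 32)/16 = √(32 + R)*(1/16) = √(32 + R)/16)
s(O(T))/22070 - 18798/(79²) = (√(32 + 0)/16)/22070 - 18798/(79²) = (√32/16)*(1/22070) - 18798/6241 = ((4*√2)/16)*(1/22070) - 18798*1/6241 = (√2/4)*(1/22070) - 18798/6241 = √2/88280 - 18798/6241 = -18798/6241 + √2/88280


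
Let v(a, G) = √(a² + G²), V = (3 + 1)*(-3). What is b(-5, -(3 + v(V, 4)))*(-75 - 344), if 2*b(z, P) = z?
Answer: 2095/2 ≈ 1047.5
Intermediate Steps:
V = -12 (V = 4*(-3) = -12)
v(a, G) = √(G² + a²)
b(z, P) = z/2
b(-5, -(3 + v(V, 4)))*(-75 - 344) = ((½)*(-5))*(-75 - 344) = -5/2*(-419) = 2095/2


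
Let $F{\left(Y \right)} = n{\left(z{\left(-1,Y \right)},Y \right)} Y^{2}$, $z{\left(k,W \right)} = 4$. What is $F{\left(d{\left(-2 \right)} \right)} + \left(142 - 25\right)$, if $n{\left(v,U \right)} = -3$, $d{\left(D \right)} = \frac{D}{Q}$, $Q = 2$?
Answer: $114$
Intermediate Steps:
$d{\left(D \right)} = \frac{D}{2}$
$F{\left(Y \right)} = - 3 Y^{2}$
$F{\left(d{\left(-2 \right)} \right)} + \left(142 - 25\right) = - 3 \left(\frac{1}{2} \left(-2\right)\right)^{2} + \left(142 - 25\right) = - 3 \left(-1\right)^{2} + \left(142 - 25\right) = \left(-3\right) 1 + 117 = -3 + 117 = 114$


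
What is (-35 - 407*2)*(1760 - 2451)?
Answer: 586659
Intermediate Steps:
(-35 - 407*2)*(1760 - 2451) = (-35 - 814)*(-691) = -849*(-691) = 586659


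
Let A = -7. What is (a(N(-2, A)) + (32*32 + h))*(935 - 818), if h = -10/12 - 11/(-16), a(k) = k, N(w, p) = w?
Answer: 1912911/16 ≈ 1.1956e+5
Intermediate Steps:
h = -7/48 (h = -10*1/12 - 11*(-1/16) = -⅚ + 11/16 = -7/48 ≈ -0.14583)
(a(N(-2, A)) + (32*32 + h))*(935 - 818) = (-2 + (32*32 - 7/48))*(935 - 818) = (-2 + (1024 - 7/48))*117 = (-2 + 49145/48)*117 = (49049/48)*117 = 1912911/16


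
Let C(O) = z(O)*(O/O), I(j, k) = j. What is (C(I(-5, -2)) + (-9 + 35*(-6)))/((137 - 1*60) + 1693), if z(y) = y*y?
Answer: -97/885 ≈ -0.10960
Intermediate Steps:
z(y) = y**2
C(O) = O**2 (C(O) = O**2*(O/O) = O**2*1 = O**2)
(C(I(-5, -2)) + (-9 + 35*(-6)))/((137 - 1*60) + 1693) = ((-5)**2 + (-9 + 35*(-6)))/((137 - 1*60) + 1693) = (25 + (-9 - 210))/((137 - 60) + 1693) = (25 - 219)/(77 + 1693) = -194/1770 = -194*1/1770 = -97/885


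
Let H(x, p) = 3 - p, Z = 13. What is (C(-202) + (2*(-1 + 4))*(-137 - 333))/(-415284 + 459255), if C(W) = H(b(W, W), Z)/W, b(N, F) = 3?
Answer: -284815/4441071 ≈ -0.064132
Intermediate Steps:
C(W) = -10/W (C(W) = (3 - 1*13)/W = (3 - 13)/W = -10/W)
(C(-202) + (2*(-1 + 4))*(-137 - 333))/(-415284 + 459255) = (-10/(-202) + (2*(-1 + 4))*(-137 - 333))/(-415284 + 459255) = (-10*(-1/202) + (2*3)*(-470))/43971 = (5/101 + 6*(-470))*(1/43971) = (5/101 - 2820)*(1/43971) = -284815/101*1/43971 = -284815/4441071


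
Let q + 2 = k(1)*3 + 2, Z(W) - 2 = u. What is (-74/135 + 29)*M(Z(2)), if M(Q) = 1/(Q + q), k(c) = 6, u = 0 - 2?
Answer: 3841/2430 ≈ 1.5807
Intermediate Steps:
u = -2
Z(W) = 0 (Z(W) = 2 - 2 = 0)
q = 18 (q = -2 + (6*3 + 2) = -2 + (18 + 2) = -2 + 20 = 18)
M(Q) = 1/(18 + Q) (M(Q) = 1/(Q + 18) = 1/(18 + Q))
(-74/135 + 29)*M(Z(2)) = (-74/135 + 29)/(18 + 0) = (-74*1/135 + 29)/18 = (-74/135 + 29)*(1/18) = (3841/135)*(1/18) = 3841/2430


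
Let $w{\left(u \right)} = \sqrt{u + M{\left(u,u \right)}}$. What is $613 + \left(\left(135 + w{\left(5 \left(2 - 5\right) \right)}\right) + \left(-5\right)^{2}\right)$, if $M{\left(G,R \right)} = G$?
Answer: $773 + i \sqrt{30} \approx 773.0 + 5.4772 i$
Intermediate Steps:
$w{\left(u \right)} = \sqrt{2} \sqrt{u}$ ($w{\left(u \right)} = \sqrt{u + u} = \sqrt{2 u} = \sqrt{2} \sqrt{u}$)
$613 + \left(\left(135 + w{\left(5 \left(2 - 5\right) \right)}\right) + \left(-5\right)^{2}\right) = 613 + \left(\left(135 + \sqrt{2} \sqrt{5 \left(2 - 5\right)}\right) + \left(-5\right)^{2}\right) = 613 + \left(\left(135 + \sqrt{2} \sqrt{5 \left(-3\right)}\right) + 25\right) = 613 + \left(\left(135 + \sqrt{2} \sqrt{-15}\right) + 25\right) = 613 + \left(\left(135 + \sqrt{2} i \sqrt{15}\right) + 25\right) = 613 + \left(\left(135 + i \sqrt{30}\right) + 25\right) = 613 + \left(160 + i \sqrt{30}\right) = 773 + i \sqrt{30}$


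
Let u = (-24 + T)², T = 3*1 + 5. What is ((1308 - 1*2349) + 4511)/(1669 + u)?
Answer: 694/385 ≈ 1.8026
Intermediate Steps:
T = 8 (T = 3 + 5 = 8)
u = 256 (u = (-24 + 8)² = (-16)² = 256)
((1308 - 1*2349) + 4511)/(1669 + u) = ((1308 - 1*2349) + 4511)/(1669 + 256) = ((1308 - 2349) + 4511)/1925 = (-1041 + 4511)*(1/1925) = 3470*(1/1925) = 694/385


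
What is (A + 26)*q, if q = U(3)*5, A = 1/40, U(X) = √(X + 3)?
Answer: 1041*√6/8 ≈ 318.74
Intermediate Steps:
U(X) = √(3 + X)
A = 1/40 ≈ 0.025000
q = 5*√6 (q = √(3 + 3)*5 = √6*5 = 5*√6 ≈ 12.247)
(A + 26)*q = (1/40 + 26)*(5*√6) = 1041*(5*√6)/40 = 1041*√6/8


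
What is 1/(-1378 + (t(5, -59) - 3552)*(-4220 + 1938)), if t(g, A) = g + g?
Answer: 1/8081466 ≈ 1.2374e-7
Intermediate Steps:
t(g, A) = 2*g
1/(-1378 + (t(5, -59) - 3552)*(-4220 + 1938)) = 1/(-1378 + (2*5 - 3552)*(-4220 + 1938)) = 1/(-1378 + (10 - 3552)*(-2282)) = 1/(-1378 - 3542*(-2282)) = 1/(-1378 + 8082844) = 1/8081466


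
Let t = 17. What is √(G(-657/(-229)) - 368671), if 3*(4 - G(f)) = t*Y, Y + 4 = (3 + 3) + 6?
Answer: I*√3318411/3 ≈ 607.22*I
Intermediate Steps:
Y = 8 (Y = -4 + ((3 + 3) + 6) = -4 + (6 + 6) = -4 + 12 = 8)
G(f) = -124/3 (G(f) = 4 - 17*8/3 = 4 - ⅓*136 = 4 - 136/3 = -124/3)
√(G(-657/(-229)) - 368671) = √(-124/3 - 368671) = √(-1106137/3) = I*√3318411/3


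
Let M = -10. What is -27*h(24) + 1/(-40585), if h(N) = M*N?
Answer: 262990799/40585 ≈ 6480.0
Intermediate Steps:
h(N) = -10*N
-27*h(24) + 1/(-40585) = -(-270)*24 + 1/(-40585) = -27*(-240) - 1/40585 = 6480 - 1/40585 = 262990799/40585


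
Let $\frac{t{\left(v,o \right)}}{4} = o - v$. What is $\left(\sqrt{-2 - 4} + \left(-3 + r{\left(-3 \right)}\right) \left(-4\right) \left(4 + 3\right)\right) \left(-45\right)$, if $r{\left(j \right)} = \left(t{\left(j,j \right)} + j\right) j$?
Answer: $7560 - 45 i \sqrt{6} \approx 7560.0 - 110.23 i$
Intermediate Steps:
$t{\left(v,o \right)} = - 4 v + 4 o$ ($t{\left(v,o \right)} = 4 \left(o - v\right) = - 4 v + 4 o$)
$r{\left(j \right)} = j^{2}$ ($r{\left(j \right)} = \left(\left(- 4 j + 4 j\right) + j\right) j = \left(0 + j\right) j = j j = j^{2}$)
$\left(\sqrt{-2 - 4} + \left(-3 + r{\left(-3 \right)}\right) \left(-4\right) \left(4 + 3\right)\right) \left(-45\right) = \left(\sqrt{-2 - 4} + \left(-3 + \left(-3\right)^{2}\right) \left(-4\right) \left(4 + 3\right)\right) \left(-45\right) = \left(\sqrt{-6} + \left(-3 + 9\right) \left(-4\right) 7\right) \left(-45\right) = \left(i \sqrt{6} + 6 \left(-4\right) 7\right) \left(-45\right) = \left(i \sqrt{6} - 168\right) \left(-45\right) = \left(-168 + i \sqrt{6}\right) \left(-45\right) = 7560 - 45 i \sqrt{6}$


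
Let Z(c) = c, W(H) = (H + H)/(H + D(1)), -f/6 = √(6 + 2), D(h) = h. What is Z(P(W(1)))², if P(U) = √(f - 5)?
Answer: -5 - 12*√2 ≈ -21.971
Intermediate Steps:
f = -12*√2 (f = -6*√(6 + 2) = -12*√2 ≈ -16.971)
W(H) = 2*H/(1 + H) (W(H) = (H + H)/(H + 1) = (2*H)/(1 + H) = 2*H/(1 + H))
P(U) = √(-5 - 12*√2) (P(U) = √(-12*√2 - 5) = √(-5 - 12*√2))
Z(P(W(1)))² = (√(-5 - 12*√2))² = -5 - 12*√2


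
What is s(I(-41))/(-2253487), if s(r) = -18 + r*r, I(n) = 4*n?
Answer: -26878/2253487 ≈ -0.011927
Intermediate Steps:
s(r) = -18 + r**2
s(I(-41))/(-2253487) = (-18 + (4*(-41))**2)/(-2253487) = (-18 + (-164)**2)*(-1/2253487) = (-18 + 26896)*(-1/2253487) = 26878*(-1/2253487) = -26878/2253487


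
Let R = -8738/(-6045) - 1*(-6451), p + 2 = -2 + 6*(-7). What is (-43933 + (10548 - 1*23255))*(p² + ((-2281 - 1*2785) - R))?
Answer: 214619468608/403 ≈ 5.3255e+8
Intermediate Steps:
p = -46 (p = -2 + (-2 + 6*(-7)) = -2 + (-2 - 42) = -2 - 44 = -46)
R = 39005033/6045 (R = -8738*(-1/6045) + 6451 = 8738/6045 + 6451 = 39005033/6045 ≈ 6452.4)
(-43933 + (10548 - 1*23255))*(p² + ((-2281 - 1*2785) - R)) = (-43933 + (10548 - 1*23255))*((-46)² + ((-2281 - 1*2785) - 1*39005033/6045)) = (-43933 + (10548 - 23255))*(2116 + ((-2281 - 2785) - 39005033/6045)) = (-43933 - 12707)*(2116 + (-5066 - 39005033/6045)) = -56640*(2116 - 69629003/6045) = -56640*(-56837783/6045) = 214619468608/403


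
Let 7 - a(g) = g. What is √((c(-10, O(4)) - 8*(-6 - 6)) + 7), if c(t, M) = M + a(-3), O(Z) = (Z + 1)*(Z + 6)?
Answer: √163 ≈ 12.767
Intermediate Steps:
O(Z) = (1 + Z)*(6 + Z)
a(g) = 7 - g
c(t, M) = 10 + M (c(t, M) = M + (7 - 1*(-3)) = M + (7 + 3) = M + 10 = 10 + M)
√((c(-10, O(4)) - 8*(-6 - 6)) + 7) = √(((10 + (6 + 4² + 7*4)) - 8*(-6 - 6)) + 7) = √(((10 + (6 + 16 + 28)) - 8*(-12)) + 7) = √(((10 + 50) - 1*(-96)) + 7) = √((60 + 96) + 7) = √(156 + 7) = √163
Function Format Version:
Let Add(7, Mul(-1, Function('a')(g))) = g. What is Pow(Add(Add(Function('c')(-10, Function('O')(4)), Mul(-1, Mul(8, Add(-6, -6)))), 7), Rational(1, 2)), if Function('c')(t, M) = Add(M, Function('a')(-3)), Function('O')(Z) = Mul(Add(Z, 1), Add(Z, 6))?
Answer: Pow(163, Rational(1, 2)) ≈ 12.767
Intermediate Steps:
Function('O')(Z) = Mul(Add(1, Z), Add(6, Z))
Function('a')(g) = Add(7, Mul(-1, g))
Function('c')(t, M) = Add(10, M) (Function('c')(t, M) = Add(M, Add(7, Mul(-1, -3))) = Add(M, Add(7, 3)) = Add(M, 10) = Add(10, M))
Pow(Add(Add(Function('c')(-10, Function('O')(4)), Mul(-1, Mul(8, Add(-6, -6)))), 7), Rational(1, 2)) = Pow(Add(Add(Add(10, Add(6, Pow(4, 2), Mul(7, 4))), Mul(-1, Mul(8, Add(-6, -6)))), 7), Rational(1, 2)) = Pow(Add(Add(Add(10, Add(6, 16, 28)), Mul(-1, Mul(8, -12))), 7), Rational(1, 2)) = Pow(Add(Add(Add(10, 50), Mul(-1, -96)), 7), Rational(1, 2)) = Pow(Add(Add(60, 96), 7), Rational(1, 2)) = Pow(Add(156, 7), Rational(1, 2)) = Pow(163, Rational(1, 2))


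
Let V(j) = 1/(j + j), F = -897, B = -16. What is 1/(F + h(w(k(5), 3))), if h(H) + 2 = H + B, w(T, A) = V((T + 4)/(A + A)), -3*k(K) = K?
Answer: -7/6396 ≈ -0.0010944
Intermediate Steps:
k(K) = -K/3
V(j) = 1/(2*j)
w(T, A) = A/(4 + T) (w(T, A) = 1/(2*(((T + 4)/(A + A)))) = 1/(2*(((4 + T)/((2*A))))) = 1/(2*(((4 + T)*(1/(2*A))))) = 1/(2*(((4 + T)/(2*A)))) = (2*A/(4 + T))/2 = A/(4 + T))
h(H) = -18 + H (h(H) = -2 + (H - 16) = -2 + (-16 + H) = -18 + H)
1/(F + h(w(k(5), 3))) = 1/(-897 + (-18 + 3/(4 - ⅓*5))) = 1/(-897 + (-18 + 3/(4 - 5/3))) = 1/(-897 + (-18 + 3/(7/3))) = 1/(-897 + (-18 + 3*(3/7))) = 1/(-897 + (-18 + 9/7)) = 1/(-897 - 117/7) = 1/(-6396/7) = -7/6396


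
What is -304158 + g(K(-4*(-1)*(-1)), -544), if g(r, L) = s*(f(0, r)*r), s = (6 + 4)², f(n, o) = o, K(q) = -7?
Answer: -299258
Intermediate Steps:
s = 100 (s = 10² = 100)
g(r, L) = 100*r² (g(r, L) = 100*(r*r) = 100*r²)
-304158 + g(K(-4*(-1)*(-1)), -544) = -304158 + 100*(-7)² = -304158 + 100*49 = -304158 + 4900 = -299258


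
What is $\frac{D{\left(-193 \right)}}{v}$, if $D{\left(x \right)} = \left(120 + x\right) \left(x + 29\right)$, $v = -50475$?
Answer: $- \frac{11972}{50475} \approx -0.23719$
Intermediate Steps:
$D{\left(x \right)} = \left(29 + x\right) \left(120 + x\right)$ ($D{\left(x \right)} = \left(120 + x\right) \left(29 + x\right) = \left(29 + x\right) \left(120 + x\right)$)
$\frac{D{\left(-193 \right)}}{v} = \frac{3480 + \left(-193\right)^{2} + 149 \left(-193\right)}{-50475} = \left(3480 + 37249 - 28757\right) \left(- \frac{1}{50475}\right) = 11972 \left(- \frac{1}{50475}\right) = - \frac{11972}{50475}$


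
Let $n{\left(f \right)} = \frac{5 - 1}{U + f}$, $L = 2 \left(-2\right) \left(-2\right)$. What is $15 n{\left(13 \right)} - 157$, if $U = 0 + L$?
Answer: $- \frac{1079}{7} \approx -154.14$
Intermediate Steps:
$L = 8$ ($L = \left(-4\right) \left(-2\right) = 8$)
$U = 8$ ($U = 0 + 8 = 8$)
$n{\left(f \right)} = \frac{4}{8 + f}$ ($n{\left(f \right)} = \frac{5 - 1}{8 + f} = \frac{4}{8 + f}$)
$15 n{\left(13 \right)} - 157 = 15 \frac{4}{8 + 13} - 157 = 15 \cdot \frac{4}{21} - 157 = \frac{20}{7} - 157 = - \frac{1079}{7}$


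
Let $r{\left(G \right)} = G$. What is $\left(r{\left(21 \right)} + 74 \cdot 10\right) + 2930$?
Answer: $3691$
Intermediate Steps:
$\left(r{\left(21 \right)} + 74 \cdot 10\right) + 2930 = \left(21 + 74 \cdot 10\right) + 2930 = \left(21 + 740\right) + 2930 = 761 + 2930 = 3691$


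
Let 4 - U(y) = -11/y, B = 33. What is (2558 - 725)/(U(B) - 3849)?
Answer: -5499/11534 ≈ -0.47676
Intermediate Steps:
U(y) = 4 + 11/y (U(y) = 4 - (-11)/y = 4 + 11/y)
(2558 - 725)/(U(B) - 3849) = (2558 - 725)/((4 + 11/33) - 3849) = 1833/((4 + 11*(1/33)) - 3849) = 1833/((4 + 1/3) - 3849) = 1833/(13/3 - 3849) = 1833/(-11534/3) = 1833*(-3/11534) = -5499/11534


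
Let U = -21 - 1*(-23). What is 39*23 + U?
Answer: 899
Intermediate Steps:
U = 2 (U = -21 + 23 = 2)
39*23 + U = 39*23 + 2 = 897 + 2 = 899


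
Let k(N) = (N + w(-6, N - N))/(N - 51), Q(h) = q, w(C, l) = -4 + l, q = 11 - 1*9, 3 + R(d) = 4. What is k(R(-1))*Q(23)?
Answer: 3/25 ≈ 0.12000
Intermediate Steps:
R(d) = 1 (R(d) = -3 + 4 = 1)
q = 2 (q = 11 - 9 = 2)
Q(h) = 2
k(N) = (-4 + N)/(-51 + N) (k(N) = (N + (-4 + (N - N)))/(N - 51) = (N + (-4 + 0))/(-51 + N) = (N - 4)/(-51 + N) = (-4 + N)/(-51 + N))
k(R(-1))*Q(23) = ((-4 + 1)/(-51 + 1))*2 = (-3/(-50))*2 = -1/50*(-3)*2 = (3/50)*2 = 3/25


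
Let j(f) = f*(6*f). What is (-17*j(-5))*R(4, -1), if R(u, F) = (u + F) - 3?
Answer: 0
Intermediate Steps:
R(u, F) = -3 + F + u (R(u, F) = (F + u) - 3 = -3 + F + u)
j(f) = 6*f²
(-17*j(-5))*R(4, -1) = (-102*(-5)²)*(-3 - 1 + 4) = -102*25*0 = -17*150*0 = -2550*0 = 0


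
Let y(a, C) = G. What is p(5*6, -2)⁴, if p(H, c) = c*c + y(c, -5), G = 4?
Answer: 4096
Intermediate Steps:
y(a, C) = 4
p(H, c) = 4 + c² (p(H, c) = c*c + 4 = c² + 4 = 4 + c²)
p(5*6, -2)⁴ = (4 + (-2)²)⁴ = (4 + 4)⁴ = 8⁴ = 4096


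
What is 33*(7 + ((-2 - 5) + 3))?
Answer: 99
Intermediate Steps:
33*(7 + ((-2 - 5) + 3)) = 33*(7 + (-7 + 3)) = 33*(7 - 4) = 33*3 = 99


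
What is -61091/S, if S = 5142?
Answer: -61091/5142 ≈ -11.881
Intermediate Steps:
-61091/S = -61091/5142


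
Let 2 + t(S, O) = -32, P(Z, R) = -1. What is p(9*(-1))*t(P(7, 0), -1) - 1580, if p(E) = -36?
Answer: -356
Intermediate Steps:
t(S, O) = -34 (t(S, O) = -2 - 32 = -34)
p(9*(-1))*t(P(7, 0), -1) - 1580 = -36*(-34) - 1580 = 1224 - 1580 = -356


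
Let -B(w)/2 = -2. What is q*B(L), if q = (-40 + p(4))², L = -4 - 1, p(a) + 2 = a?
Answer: 5776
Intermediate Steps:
p(a) = -2 + a
L = -5
B(w) = 4 (B(w) = -2*(-2) = 4)
q = 1444 (q = (-40 + (-2 + 4))² = (-40 + 2)² = (-38)² = 1444)
q*B(L) = 1444*4 = 5776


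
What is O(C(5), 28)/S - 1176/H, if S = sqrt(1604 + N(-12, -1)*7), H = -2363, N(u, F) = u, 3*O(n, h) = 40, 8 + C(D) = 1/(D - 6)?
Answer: 1176/2363 + 2*sqrt(95)/57 ≈ 0.83967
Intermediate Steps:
C(D) = -8 + 1/(-6 + D) (C(D) = -8 + 1/(D - 6) = -8 + 1/(-6 + D))
O(n, h) = 40/3 (O(n, h) = (1/3)*40 = 40/3)
S = 4*sqrt(95) (S = sqrt(1604 - 12*7) = sqrt(1604 - 84) = sqrt(1520) = 4*sqrt(95) ≈ 38.987)
O(C(5), 28)/S - 1176/H = 40/(3*((4*sqrt(95)))) - 1176/(-2363) = 40*(sqrt(95)/380)/3 - 1176*(-1/2363) = 2*sqrt(95)/57 + 1176/2363 = 1176/2363 + 2*sqrt(95)/57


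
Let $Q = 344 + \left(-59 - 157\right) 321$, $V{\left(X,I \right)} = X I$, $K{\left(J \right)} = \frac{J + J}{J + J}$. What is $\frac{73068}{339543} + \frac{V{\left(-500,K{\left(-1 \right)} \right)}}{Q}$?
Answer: $\frac{434239913}{1952145888} \approx 0.22244$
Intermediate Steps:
$K{\left(J \right)} = 1$ ($K{\left(J \right)} = \frac{2 J}{2 J} = 2 J \frac{1}{2 J} = 1$)
$V{\left(X,I \right)} = I X$
$Q = -68992$ ($Q = 344 - 69336 = -68992$)
$\frac{73068}{339543} + \frac{V{\left(-500,K{\left(-1 \right)} \right)}}{Q} = \frac{73068}{339543} + \frac{1 \left(-500\right)}{-68992} = 73068 \cdot \frac{1}{339543} - - \frac{125}{17248} = \frac{24356}{113181} + \frac{125}{17248} = \frac{434239913}{1952145888}$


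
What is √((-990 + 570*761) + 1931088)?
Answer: 6*√65663 ≈ 1537.5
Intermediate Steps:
√((-990 + 570*761) + 1931088) = √((-990 + 433770) + 1931088) = √(432780 + 1931088) = √2363868 = 6*√65663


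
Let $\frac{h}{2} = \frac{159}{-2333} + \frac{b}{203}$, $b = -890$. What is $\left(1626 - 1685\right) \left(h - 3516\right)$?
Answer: $\frac{98494091302}{473599} \approx 2.0797 \cdot 10^{5}$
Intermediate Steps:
$h = - \frac{4217294}{473599}$ ($h = 2 \left(\frac{159}{-2333} - \frac{890}{203}\right) = 2 \left(159 \left(- \frac{1}{2333}\right) - \frac{890}{203}\right) = 2 \left(- \frac{159}{2333} - \frac{890}{203}\right) = 2 \left(- \frac{2108647}{473599}\right) = - \frac{4217294}{473599} \approx -8.9048$)
$\left(1626 - 1685\right) \left(h - 3516\right) = \left(1626 - 1685\right) \left(- \frac{4217294}{473599} - 3516\right) = \left(-59\right) \left(- \frac{1669391378}{473599}\right) = \frac{98494091302}{473599}$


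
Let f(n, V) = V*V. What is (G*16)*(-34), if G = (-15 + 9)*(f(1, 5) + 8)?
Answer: 107712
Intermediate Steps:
f(n, V) = V**2
G = -198 (G = (-15 + 9)*(5**2 + 8) = -6*(25 + 8) = -6*33 = -198)
(G*16)*(-34) = -198*16*(-34) = -3168*(-34) = 107712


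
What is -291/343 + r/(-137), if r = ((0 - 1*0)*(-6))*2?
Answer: -291/343 ≈ -0.84840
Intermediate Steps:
r = 0 (r = ((0 + 0)*(-6))*2 = (0*(-6))*2 = 0*2 = 0)
-291/343 + r/(-137) = -291/343 + 0/(-137) = -291*1/343 + 0*(-1/137) = -291/343 + 0 = -291/343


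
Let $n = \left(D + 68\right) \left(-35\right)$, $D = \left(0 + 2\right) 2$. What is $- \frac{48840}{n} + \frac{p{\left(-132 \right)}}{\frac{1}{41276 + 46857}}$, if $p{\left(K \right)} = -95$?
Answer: $- \frac{175824928}{21} \approx -8.3726 \cdot 10^{6}$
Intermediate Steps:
$D = 4$ ($D = 2 \cdot 2 = 4$)
$n = -2520$ ($n = \left(4 + 68\right) \left(-35\right) = 72 \left(-35\right) = -2520$)
$- \frac{48840}{n} + \frac{p{\left(-132 \right)}}{\frac{1}{41276 + 46857}} = - \frac{48840}{-2520} - \frac{95}{\frac{1}{41276 + 46857}} = \left(-48840\right) \left(- \frac{1}{2520}\right) - \frac{95}{\frac{1}{88133}} = \frac{407}{21} - 95 \frac{1}{\frac{1}{88133}} = \frac{407}{21} - 8372635 = - \frac{175824928}{21}$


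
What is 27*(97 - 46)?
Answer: 1377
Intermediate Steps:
27*(97 - 46) = 27*51 = 1377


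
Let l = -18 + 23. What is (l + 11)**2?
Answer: 256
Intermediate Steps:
l = 5
(l + 11)**2 = (5 + 11)**2 = 16**2 = 256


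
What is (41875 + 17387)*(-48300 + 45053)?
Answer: -192423714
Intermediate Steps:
(41875 + 17387)*(-48300 + 45053) = 59262*(-3247) = -192423714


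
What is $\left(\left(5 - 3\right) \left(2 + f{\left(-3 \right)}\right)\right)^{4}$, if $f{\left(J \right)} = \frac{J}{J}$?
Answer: $1296$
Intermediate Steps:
$f{\left(J \right)} = 1$
$\left(\left(5 - 3\right) \left(2 + f{\left(-3 \right)}\right)\right)^{4} = \left(\left(5 - 3\right) \left(2 + 1\right)\right)^{4} = \left(2 \cdot 3\right)^{4} = 6^{4} = 1296$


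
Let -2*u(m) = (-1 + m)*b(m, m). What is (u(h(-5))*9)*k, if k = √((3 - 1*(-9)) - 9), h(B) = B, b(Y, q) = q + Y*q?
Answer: 540*√3 ≈ 935.31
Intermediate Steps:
k = √3 (k = √((3 + 9) - 9) = √(12 - 9) = √3 ≈ 1.7320)
u(m) = -m*(1 + m)*(-1 + m)/2 (u(m) = -(-1 + m)*m*(1 + m)/2 = -m*(1 + m)*(-1 + m)/2)
(u(h(-5))*9)*k = (((½)*(-5)*(1 - 1*(-5)²))*9)*√3 = (((½)*(-5)*(1 - 1*25))*9)*√3 = (((½)*(-5)*(1 - 25))*9)*√3 = (((½)*(-5)*(-24))*9)*√3 = (60*9)*√3 = 540*√3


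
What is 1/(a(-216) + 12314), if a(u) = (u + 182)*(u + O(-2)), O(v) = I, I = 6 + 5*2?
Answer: 1/19114 ≈ 5.2318e-5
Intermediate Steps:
I = 16 (I = 6 + 10 = 16)
O(v) = 16
a(u) = (16 + u)*(182 + u) (a(u) = (u + 182)*(u + 16) = (182 + u)*(16 + u) = (16 + u)*(182 + u))
1/(a(-216) + 12314) = 1/((2912 + (-216)² + 198*(-216)) + 12314) = 1/((2912 + 46656 - 42768) + 12314) = 1/(6800 + 12314) = 1/19114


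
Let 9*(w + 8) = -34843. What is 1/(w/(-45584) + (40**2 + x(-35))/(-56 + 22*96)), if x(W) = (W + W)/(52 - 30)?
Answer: 105435792/90861185 ≈ 1.1604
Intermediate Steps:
x(W) = W/11 (x(W) = (2*W)/22 = (2*W)*(1/22) = W/11)
w = -34915/9 (w = -8 + (1/9)*(-34843) = -8 - 34843/9 = -34915/9 ≈ -3879.4)
1/(w/(-45584) + (40**2 + x(-35))/(-56 + 22*96)) = 1/(-34915/9/(-45584) + (40**2 + (1/11)*(-35))/(-56 + 22*96)) = 1/(-34915/9*(-1/45584) + (1600 - 35/11)/(-56 + 2112)) = 1/(34915/410256 + (17565/11)/2056) = 1/(34915/410256 + (17565/11)*(1/2056)) = 1/(34915/410256 + 17565/22616) = 1/(90861185/105435792) = 105435792/90861185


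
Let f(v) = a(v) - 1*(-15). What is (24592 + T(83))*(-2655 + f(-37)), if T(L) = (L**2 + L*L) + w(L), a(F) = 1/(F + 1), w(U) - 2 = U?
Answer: -3654801655/36 ≈ -1.0152e+8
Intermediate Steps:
w(U) = 2 + U
a(F) = 1/(1 + F)
f(v) = 15 + 1/(1 + v) (f(v) = 1/(1 + v) - 1*(-15) = 1/(1 + v) + 15 = 15 + 1/(1 + v))
T(L) = 2 + L + 2*L**2 (T(L) = (L**2 + L*L) + (2 + L) = (L**2 + L**2) + (2 + L) = 2*L**2 + (2 + L) = 2 + L + 2*L**2)
(24592 + T(83))*(-2655 + f(-37)) = (24592 + (2 + 83 + 2*83**2))*(-2655 + (16 + 15*(-37))/(1 - 37)) = (24592 + (2 + 83 + 2*6889))*(-2655 + (16 - 555)/(-36)) = (24592 + (2 + 83 + 13778))*(-2655 - 1/36*(-539)) = (24592 + 13863)*(-2655 + 539/36) = 38455*(-95041/36) = -3654801655/36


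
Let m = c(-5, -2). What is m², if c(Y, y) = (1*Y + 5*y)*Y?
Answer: 5625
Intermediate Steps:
c(Y, y) = Y*(Y + 5*y) (c(Y, y) = (Y + 5*y)*Y = Y*(Y + 5*y))
m = 75 (m = -5*(-5 + 5*(-2)) = -5*(-5 - 10) = -5*(-15) = 75)
m² = 75² = 5625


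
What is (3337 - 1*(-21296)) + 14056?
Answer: 38689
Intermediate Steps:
(3337 - 1*(-21296)) + 14056 = (3337 + 21296) + 14056 = 24633 + 14056 = 38689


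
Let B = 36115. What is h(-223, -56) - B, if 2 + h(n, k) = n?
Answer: -36340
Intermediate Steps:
h(n, k) = -2 + n
h(-223, -56) - B = (-2 - 223) - 1*36115 = -225 - 36115 = -36340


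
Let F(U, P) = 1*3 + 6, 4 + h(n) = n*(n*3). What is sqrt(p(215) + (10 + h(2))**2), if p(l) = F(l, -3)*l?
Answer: 3*sqrt(251) ≈ 47.529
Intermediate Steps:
h(n) = -4 + 3*n**2 (h(n) = -4 + n*(n*3) = -4 + n*(3*n) = -4 + 3*n**2)
F(U, P) = 9 (F(U, P) = 3 + 6 = 9)
p(l) = 9*l
sqrt(p(215) + (10 + h(2))**2) = sqrt(9*215 + (10 + (-4 + 3*2**2))**2) = sqrt(1935 + (10 + (-4 + 3*4))**2) = sqrt(1935 + (10 + (-4 + 12))**2) = sqrt(1935 + (10 + 8)**2) = sqrt(1935 + 18**2) = sqrt(1935 + 324) = sqrt(2259) = 3*sqrt(251)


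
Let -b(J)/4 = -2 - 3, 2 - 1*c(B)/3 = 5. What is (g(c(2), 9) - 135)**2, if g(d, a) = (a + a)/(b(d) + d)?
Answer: 2152089/121 ≈ 17786.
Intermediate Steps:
c(B) = -9 (c(B) = 6 - 3*5 = 6 - 15 = -9)
b(J) = 20 (b(J) = -4*(-2 - 3) = -4*(-5) = 20)
g(d, a) = 2*a/(20 + d) (g(d, a) = (a + a)/(20 + d) = (2*a)/(20 + d) = 2*a/(20 + d))
(g(c(2), 9) - 135)**2 = (2*9/(20 - 9) - 135)**2 = (2*9/11 - 135)**2 = (2*9*(1/11) - 135)**2 = (18/11 - 135)**2 = (-1467/11)**2 = 2152089/121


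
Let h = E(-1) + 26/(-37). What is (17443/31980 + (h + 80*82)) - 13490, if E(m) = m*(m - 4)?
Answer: -8194261589/1183260 ≈ -6925.2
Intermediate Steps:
E(m) = m*(-4 + m)
h = 159/37 (h = -(-4 - 1) + 26/(-37) = -1*(-5) + 26*(-1/37) = 5 - 26/37 = 159/37 ≈ 4.2973)
(17443/31980 + (h + 80*82)) - 13490 = (17443/31980 + (159/37 + 80*82)) - 13490 = (17443*(1/31980) + (159/37 + 6560)) - 13490 = (17443/31980 + 242879/37) - 13490 = 7767915811/1183260 - 13490 = -8194261589/1183260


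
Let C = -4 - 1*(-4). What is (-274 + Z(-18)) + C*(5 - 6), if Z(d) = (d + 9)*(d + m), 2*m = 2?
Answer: -121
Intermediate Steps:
C = 0 (C = -4 + 4 = 0)
m = 1 (m = (1/2)*2 = 1)
Z(d) = (1 + d)*(9 + d) (Z(d) = (d + 9)*(d + 1) = (9 + d)*(1 + d) = (1 + d)*(9 + d))
(-274 + Z(-18)) + C*(5 - 6) = (-274 + (9 + (-18)**2 + 10*(-18))) + 0*(5 - 6) = (-274 + (9 + 324 - 180)) + 0*(-1) = (-274 + 153) + 0 = -121 + 0 = -121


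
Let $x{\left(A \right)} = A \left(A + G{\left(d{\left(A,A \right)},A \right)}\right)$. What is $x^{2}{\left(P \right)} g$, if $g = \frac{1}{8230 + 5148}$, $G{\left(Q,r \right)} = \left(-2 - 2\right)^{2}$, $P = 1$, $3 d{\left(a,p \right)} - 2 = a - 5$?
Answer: $\frac{289}{13378} \approx 0.021603$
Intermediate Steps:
$d{\left(a,p \right)} = -1 + \frac{a}{3}$ ($d{\left(a,p \right)} = \frac{2}{3} + \frac{a - 5}{3} = \frac{2}{3} + \frac{-5 + a}{3} = \frac{2}{3} + \left(- \frac{5}{3} + \frac{a}{3}\right) = -1 + \frac{a}{3}$)
$G{\left(Q,r \right)} = 16$ ($G{\left(Q,r \right)} = \left(-4\right)^{2} = 16$)
$x{\left(A \right)} = A \left(16 + A\right)$ ($x{\left(A \right)} = A \left(A + 16\right) = A \left(16 + A\right)$)
$g = \frac{1}{13378} \approx 7.475 \cdot 10^{-5}$
$x^{2}{\left(P \right)} g = \left(1 \left(16 + 1\right)\right)^{2} \cdot \frac{1}{13378} = \left(1 \cdot 17\right)^{2} \cdot \frac{1}{13378} = 17^{2} \cdot \frac{1}{13378} = 289 \cdot \frac{1}{13378} = \frac{289}{13378}$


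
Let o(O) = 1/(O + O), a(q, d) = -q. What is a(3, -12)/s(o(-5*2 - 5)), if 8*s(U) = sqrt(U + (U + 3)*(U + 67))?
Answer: -720*sqrt(19)/1843 ≈ -1.7029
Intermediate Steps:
o(O) = 1/(2*O)
s(U) = sqrt(U + (3 + U)*(67 + U))/8 (s(U) = sqrt(U + (U + 3)*(U + 67))/8 = sqrt(U + (3 + U)*(67 + U))/8)
a(3, -12)/s(o(-5*2 - 5)) = (-1*3)/((sqrt(201 + (1/(2*(-5*2 - 5)))**2 + 71*(1/(2*(-5*2 - 5))))/8)) = -3*8/sqrt(201 + (1/(2*(-10 - 5)))**2 + 71*(1/(2*(-10 - 5)))) = -3*8/sqrt(201 + ((1/2)/(-15))**2 + 71*((1/2)/(-15))) = -3*8/sqrt(201 + ((1/2)*(-1/15))**2 + 71*((1/2)*(-1/15))) = -3*8/sqrt(201 + (-1/30)**2 + 71*(-1/30)) = -3*8/sqrt(201 + 1/900 - 71/30) = -3*240*sqrt(19)/1843 = -720*sqrt(19)/1843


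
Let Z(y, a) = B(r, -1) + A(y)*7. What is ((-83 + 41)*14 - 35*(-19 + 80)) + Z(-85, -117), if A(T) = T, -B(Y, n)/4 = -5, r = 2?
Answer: -3298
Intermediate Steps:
B(Y, n) = 20 (B(Y, n) = -4*(-5) = 20)
Z(y, a) = 20 + 7*y (Z(y, a) = 20 + y*7 = 20 + 7*y)
((-83 + 41)*14 - 35*(-19 + 80)) + Z(-85, -117) = ((-83 + 41)*14 - 35*(-19 + 80)) + (20 + 7*(-85)) = (-42*14 - 35*61) + (20 - 595) = (-588 - 2135) - 575 = -2723 - 575 = -3298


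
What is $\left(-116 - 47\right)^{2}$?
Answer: $26569$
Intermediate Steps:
$\left(-116 - 47\right)^{2} = \left(-163\right)^{2} = 26569$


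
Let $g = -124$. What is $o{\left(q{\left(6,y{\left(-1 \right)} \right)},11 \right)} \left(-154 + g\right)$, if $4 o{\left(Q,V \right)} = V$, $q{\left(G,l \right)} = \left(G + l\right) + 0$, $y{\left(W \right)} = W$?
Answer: $- \frac{1529}{2} \approx -764.5$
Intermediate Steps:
$q{\left(G,l \right)} = G + l$
$o{\left(Q,V \right)} = \frac{V}{4}$
$o{\left(q{\left(6,y{\left(-1 \right)} \right)},11 \right)} \left(-154 + g\right) = \frac{1}{4} \cdot 11 \left(-154 - 124\right) = \frac{11}{4} \left(-278\right) = - \frac{1529}{2}$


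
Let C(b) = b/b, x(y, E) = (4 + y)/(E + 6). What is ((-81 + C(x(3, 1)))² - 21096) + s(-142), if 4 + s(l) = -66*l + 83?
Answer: -5245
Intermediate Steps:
x(y, E) = (4 + y)/(6 + E)
C(b) = 1
s(l) = 79 - 66*l (s(l) = -4 + (-66*l + 83) = -4 + (83 - 66*l) = 79 - 66*l)
((-81 + C(x(3, 1)))² - 21096) + s(-142) = ((-81 + 1)² - 21096) + (79 - 66*(-142)) = ((-80)² - 21096) + (79 + 9372) = (6400 - 21096) + 9451 = -14696 + 9451 = -5245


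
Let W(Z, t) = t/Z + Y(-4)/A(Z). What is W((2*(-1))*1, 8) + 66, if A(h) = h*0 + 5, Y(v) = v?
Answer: 306/5 ≈ 61.200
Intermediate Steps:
A(h) = 5 (A(h) = 0 + 5 = 5)
W(Z, t) = -⅘ + t/Z (W(Z, t) = t/Z - 4/5 = t/Z - 4*⅕ = t/Z - ⅘ = -⅘ + t/Z)
W((2*(-1))*1, 8) + 66 = (-⅘ + 8/(((2*(-1))*1))) + 66 = (-⅘ + 8/((-2*1))) + 66 = (-⅘ + 8/(-2)) + 66 = (-⅘ + 8*(-½)) + 66 = (-⅘ - 4) + 66 = -24/5 + 66 = 306/5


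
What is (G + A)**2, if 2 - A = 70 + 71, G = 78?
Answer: 3721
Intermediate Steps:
A = -139 (A = 2 - (70 + 71) = 2 - 1*141 = 2 - 141 = -139)
(G + A)**2 = (78 - 139)**2 = (-61)**2 = 3721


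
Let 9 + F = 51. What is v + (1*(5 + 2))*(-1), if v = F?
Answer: 35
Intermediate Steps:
F = 42 (F = -9 + 51 = 42)
v = 42
v + (1*(5 + 2))*(-1) = 42 + (1*(5 + 2))*(-1) = 42 + (1*7)*(-1) = 42 + 7*(-1) = 42 - 7 = 35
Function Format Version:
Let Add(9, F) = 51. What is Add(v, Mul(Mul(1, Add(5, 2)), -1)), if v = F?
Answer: 35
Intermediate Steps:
F = 42 (F = Add(-9, 51) = 42)
v = 42
Add(v, Mul(Mul(1, Add(5, 2)), -1)) = Add(42, Mul(Mul(1, Add(5, 2)), -1)) = Add(42, Mul(Mul(1, 7), -1)) = Add(42, Mul(7, -1)) = Add(42, -7) = 35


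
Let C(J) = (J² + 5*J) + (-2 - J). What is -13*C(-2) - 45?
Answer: 33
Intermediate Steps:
C(J) = -2 + J² + 4*J
-13*C(-2) - 45 = -13*(-2 + (-2)² + 4*(-2)) - 45 = -13*(-2 + 4 - 8) - 45 = -13*(-6) - 45 = 78 - 45 = 33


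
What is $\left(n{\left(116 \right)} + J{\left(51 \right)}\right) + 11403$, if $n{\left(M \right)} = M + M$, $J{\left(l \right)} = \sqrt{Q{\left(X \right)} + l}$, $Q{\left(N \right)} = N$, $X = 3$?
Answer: $11635 + 3 \sqrt{6} \approx 11642.0$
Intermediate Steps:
$J{\left(l \right)} = \sqrt{3 + l}$
$n{\left(M \right)} = 2 M$
$\left(n{\left(116 \right)} + J{\left(51 \right)}\right) + 11403 = \left(2 \cdot 116 + \sqrt{3 + 51}\right) + 11403 = \left(232 + \sqrt{54}\right) + 11403 = \left(232 + 3 \sqrt{6}\right) + 11403 = 11635 + 3 \sqrt{6}$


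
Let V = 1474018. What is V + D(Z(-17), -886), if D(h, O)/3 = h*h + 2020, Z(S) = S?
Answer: 1480945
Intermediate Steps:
D(h, O) = 6060 + 3*h² (D(h, O) = 3*(h*h + 2020) = 3*(h² + 2020) = 3*(2020 + h²) = 6060 + 3*h²)
V + D(Z(-17), -886) = 1474018 + (6060 + 3*(-17)²) = 1474018 + (6060 + 3*289) = 1474018 + (6060 + 867) = 1474018 + 6927 = 1480945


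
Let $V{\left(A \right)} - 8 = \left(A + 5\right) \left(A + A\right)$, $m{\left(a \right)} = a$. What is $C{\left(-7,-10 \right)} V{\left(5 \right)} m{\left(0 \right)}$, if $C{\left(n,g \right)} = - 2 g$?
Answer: $0$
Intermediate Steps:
$V{\left(A \right)} = 8 + 2 A \left(5 + A\right)$ ($V{\left(A \right)} = 8 + \left(A + 5\right) \left(A + A\right) = 8 + \left(5 + A\right) 2 A = 8 + 2 A \left(5 + A\right)$)
$C{\left(-7,-10 \right)} V{\left(5 \right)} m{\left(0 \right)} = \left(-2\right) \left(-10\right) \left(8 + 2 \cdot 5^{2} + 10 \cdot 5\right) 0 = 20 \left(8 + 2 \cdot 25 + 50\right) 0 = 20 \left(8 + 50 + 50\right) 0 = 20 \cdot 108 \cdot 0 = 2160 \cdot 0 = 0$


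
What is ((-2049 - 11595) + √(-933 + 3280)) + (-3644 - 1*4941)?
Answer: -22229 + √2347 ≈ -22181.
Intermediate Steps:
((-2049 - 11595) + √(-933 + 3280)) + (-3644 - 1*4941) = (-13644 + √2347) + (-3644 - 4941) = (-13644 + √2347) - 8585 = -22229 + √2347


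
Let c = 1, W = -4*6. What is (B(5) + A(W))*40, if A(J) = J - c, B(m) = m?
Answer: -800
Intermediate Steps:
W = -24
A(J) = -1 + J (A(J) = J - 1*1 = J - 1 = -1 + J)
(B(5) + A(W))*40 = (5 + (-1 - 24))*40 = (5 - 25)*40 = -20*40 = -800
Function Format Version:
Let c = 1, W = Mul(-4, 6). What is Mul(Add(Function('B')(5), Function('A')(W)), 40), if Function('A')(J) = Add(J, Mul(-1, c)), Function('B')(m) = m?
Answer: -800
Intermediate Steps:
W = -24
Function('A')(J) = Add(-1, J) (Function('A')(J) = Add(J, Mul(-1, 1)) = Add(J, -1) = Add(-1, J))
Mul(Add(Function('B')(5), Function('A')(W)), 40) = Mul(Add(5, Add(-1, -24)), 40) = Mul(Add(5, -25), 40) = Mul(-20, 40) = -800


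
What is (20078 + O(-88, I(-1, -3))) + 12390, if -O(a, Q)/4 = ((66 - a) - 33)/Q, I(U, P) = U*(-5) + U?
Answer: 32347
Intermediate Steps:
I(U, P) = -4*U (I(U, P) = -5*U + U = -4*U)
O(a, Q) = -4*(33 - a)/Q (O(a, Q) = -4*((66 - a) - 33)/Q = -4*(33 - a)/Q)
(20078 + O(-88, I(-1, -3))) + 12390 = (20078 + 4*(-33 - 88)/((-4*(-1)))) + 12390 = (20078 + 4*(-121)/4) + 12390 = (20078 + 4*(¼)*(-121)) + 12390 = (20078 - 121) + 12390 = 19957 + 12390 = 32347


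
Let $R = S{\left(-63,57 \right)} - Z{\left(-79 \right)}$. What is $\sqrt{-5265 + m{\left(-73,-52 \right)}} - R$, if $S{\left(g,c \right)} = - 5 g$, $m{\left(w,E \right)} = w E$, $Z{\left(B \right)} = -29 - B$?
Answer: $-265 + i \sqrt{1469} \approx -265.0 + 38.328 i$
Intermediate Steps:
$m{\left(w,E \right)} = E w$
$R = 265$ ($R = \left(-5\right) \left(-63\right) - \left(-29 - -79\right) = 315 - \left(-29 + 79\right) = 315 - 50 = 265$)
$\sqrt{-5265 + m{\left(-73,-52 \right)}} - R = \sqrt{-5265 - -3796} - 265 = \sqrt{-5265 + 3796} - 265 = \sqrt{-1469} - 265 = i \sqrt{1469} - 265 = -265 + i \sqrt{1469}$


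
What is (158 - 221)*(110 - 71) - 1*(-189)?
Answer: -2268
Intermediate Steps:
(158 - 221)*(110 - 71) - 1*(-189) = -63*39 + 189 = -2457 + 189 = -2268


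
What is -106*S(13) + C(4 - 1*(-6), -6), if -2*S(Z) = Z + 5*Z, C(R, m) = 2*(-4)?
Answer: 4126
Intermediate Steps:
C(R, m) = -8
S(Z) = -3*Z (S(Z) = -(Z + 5*Z)/2 = -3*Z)
-106*S(13) + C(4 - 1*(-6), -6) = -(-318)*13 - 8 = -106*(-39) - 8 = 4134 - 8 = 4126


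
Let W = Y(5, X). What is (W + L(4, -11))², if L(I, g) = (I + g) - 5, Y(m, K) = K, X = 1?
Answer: 121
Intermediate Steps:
W = 1
L(I, g) = -5 + I + g
(W + L(4, -11))² = (1 + (-5 + 4 - 11))² = (1 - 12)² = (-11)² = 121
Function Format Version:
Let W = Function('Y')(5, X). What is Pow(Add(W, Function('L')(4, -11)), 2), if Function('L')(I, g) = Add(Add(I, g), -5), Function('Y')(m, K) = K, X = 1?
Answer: 121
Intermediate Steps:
W = 1
Function('L')(I, g) = Add(-5, I, g)
Pow(Add(W, Function('L')(4, -11)), 2) = Pow(Add(1, Add(-5, 4, -11)), 2) = Pow(Add(1, -12), 2) = Pow(-11, 2) = 121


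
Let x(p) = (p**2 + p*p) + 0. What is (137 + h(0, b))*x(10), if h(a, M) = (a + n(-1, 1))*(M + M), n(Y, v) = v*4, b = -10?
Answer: 11400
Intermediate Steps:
x(p) = 2*p**2 (x(p) = (p**2 + p**2) + 0 = 2*p**2 + 0 = 2*p**2)
n(Y, v) = 4*v
h(a, M) = 2*M*(4 + a) (h(a, M) = (a + 4*1)*(M + M) = (a + 4)*(2*M) = (4 + a)*(2*M) = 2*M*(4 + a))
(137 + h(0, b))*x(10) = (137 + 2*(-10)*(4 + 0))*(2*10**2) = (137 + 2*(-10)*4)*(2*100) = (137 - 80)*200 = 57*200 = 11400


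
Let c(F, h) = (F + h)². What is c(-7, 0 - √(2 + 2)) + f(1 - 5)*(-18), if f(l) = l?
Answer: 153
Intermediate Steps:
c(-7, 0 - √(2 + 2)) + f(1 - 5)*(-18) = (-7 + (0 - √(2 + 2)))² + (1 - 5)*(-18) = (-7 + (0 - √4))² - 4*(-18) = (-7 + (0 - 1*2))² + 72 = (-7 + (0 - 2))² + 72 = (-7 - 2)² + 72 = (-9)² + 72 = 81 + 72 = 153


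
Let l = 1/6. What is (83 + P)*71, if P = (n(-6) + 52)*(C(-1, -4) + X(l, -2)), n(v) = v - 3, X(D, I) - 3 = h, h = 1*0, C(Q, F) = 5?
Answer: 30317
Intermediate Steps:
l = ⅙ ≈ 0.16667
h = 0
X(D, I) = 3 (X(D, I) = 3 + 0 = 3)
n(v) = -3 + v
P = 344 (P = ((-3 - 6) + 52)*(5 + 3) = (-9 + 52)*8 = 43*8 = 344)
(83 + P)*71 = (83 + 344)*71 = 427*71 = 30317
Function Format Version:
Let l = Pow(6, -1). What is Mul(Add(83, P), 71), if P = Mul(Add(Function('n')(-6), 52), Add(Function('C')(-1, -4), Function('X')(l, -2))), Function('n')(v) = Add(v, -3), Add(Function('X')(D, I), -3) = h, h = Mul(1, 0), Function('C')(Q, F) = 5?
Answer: 30317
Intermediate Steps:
l = Rational(1, 6) ≈ 0.16667
h = 0
Function('X')(D, I) = 3 (Function('X')(D, I) = Add(3, 0) = 3)
Function('n')(v) = Add(-3, v)
P = 344 (P = Mul(Add(Add(-3, -6), 52), Add(5, 3)) = Mul(Add(-9, 52), 8) = Mul(43, 8) = 344)
Mul(Add(83, P), 71) = Mul(Add(83, 344), 71) = Mul(427, 71) = 30317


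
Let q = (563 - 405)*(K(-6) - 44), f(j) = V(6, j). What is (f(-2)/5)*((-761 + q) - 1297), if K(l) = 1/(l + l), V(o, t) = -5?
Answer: 54139/6 ≈ 9023.2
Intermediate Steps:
K(l) = 1/(2*l)
f(j) = -5
q = -41791/6 (q = (563 - 405)*((½)/(-6) - 44) = 158*((½)*(-⅙) - 44) = 158*(-1/12 - 44) = 158*(-529/12) = -41791/6 ≈ -6965.2)
(f(-2)/5)*((-761 + q) - 1297) = (-5/5)*((-761 - 41791/6) - 1297) = (-5*⅕)*(-46357/6 - 1297) = -1*(-54139/6) = 54139/6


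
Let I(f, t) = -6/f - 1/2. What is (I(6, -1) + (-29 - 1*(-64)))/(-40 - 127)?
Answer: -67/334 ≈ -0.20060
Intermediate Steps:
I(f, t) = -½ - 6/f (I(f, t) = -6/f - 1*½ = -6/f - ½ = -½ - 6/f)
(I(6, -1) + (-29 - 1*(-64)))/(-40 - 127) = ((½)*(-12 - 1*6)/6 + (-29 - 1*(-64)))/(-40 - 127) = ((½)*(⅙)*(-12 - 6) + (-29 + 64))/(-167) = -((½)*(⅙)*(-18) + 35)/167 = -(-3/2 + 35)/167 = -1/167*67/2 = -67/334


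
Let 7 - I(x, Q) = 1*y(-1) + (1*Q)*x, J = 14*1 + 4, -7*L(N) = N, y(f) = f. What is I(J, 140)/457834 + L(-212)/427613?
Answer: -3711043092/685215195847 ≈ -0.0054159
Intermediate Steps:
L(N) = -N/7
J = 18 (J = 14 + 4 = 18)
I(x, Q) = 8 - Q*x (I(x, Q) = 7 - (1*(-1) + (1*Q)*x) = 7 - (-1 + Q*x) = 7 + (1 - Q*x) = 8 - Q*x)
I(J, 140)/457834 + L(-212)/427613 = (8 - 1*140*18)/457834 - 1/7*(-212)/427613 = (8 - 2520)*(1/457834) + (212/7)*(1/427613) = -2512*1/457834 + 212/2993291 = -1256/228917 + 212/2993291 = -3711043092/685215195847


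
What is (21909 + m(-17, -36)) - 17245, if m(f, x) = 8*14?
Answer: 4776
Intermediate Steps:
m(f, x) = 112
(21909 + m(-17, -36)) - 17245 = (21909 + 112) - 17245 = 22021 - 17245 = 4776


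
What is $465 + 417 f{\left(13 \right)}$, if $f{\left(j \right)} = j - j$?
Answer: $465$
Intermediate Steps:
$f{\left(j \right)} = 0$
$465 + 417 f{\left(13 \right)} = 465 + 417 \cdot 0 = 465 + 0 = 465$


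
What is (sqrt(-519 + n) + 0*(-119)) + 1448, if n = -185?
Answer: 1448 + 8*I*sqrt(11) ≈ 1448.0 + 26.533*I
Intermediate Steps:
(sqrt(-519 + n) + 0*(-119)) + 1448 = (sqrt(-519 - 185) + 0*(-119)) + 1448 = (sqrt(-704) + 0) + 1448 = (8*I*sqrt(11) + 0) + 1448 = 8*I*sqrt(11) + 1448 = 1448 + 8*I*sqrt(11)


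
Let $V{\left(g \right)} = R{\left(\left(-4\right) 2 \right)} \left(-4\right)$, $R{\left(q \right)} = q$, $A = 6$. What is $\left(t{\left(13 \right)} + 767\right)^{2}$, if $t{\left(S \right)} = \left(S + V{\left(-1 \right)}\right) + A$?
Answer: $669124$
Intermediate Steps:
$V{\left(g \right)} = 32$ ($V{\left(g \right)} = \left(-4\right) 2 \left(-4\right) = \left(-8\right) \left(-4\right) = 32$)
$t{\left(S \right)} = 38 + S$ ($t{\left(S \right)} = \left(S + 32\right) + 6 = \left(32 + S\right) + 6 = 38 + S$)
$\left(t{\left(13 \right)} + 767\right)^{2} = \left(\left(38 + 13\right) + 767\right)^{2} = \left(51 + 767\right)^{2} = 818^{2} = 669124$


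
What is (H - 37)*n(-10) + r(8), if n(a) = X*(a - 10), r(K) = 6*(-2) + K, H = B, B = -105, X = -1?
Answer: -2844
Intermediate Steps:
H = -105
r(K) = -12 + K
n(a) = 10 - a (n(a) = -(a - 10) = -(-10 + a) = 10 - a)
(H - 37)*n(-10) + r(8) = (-105 - 37)*(10 - 1*(-10)) + (-12 + 8) = -142*(10 + 10) - 4 = -142*20 - 4 = -2840 - 4 = -2844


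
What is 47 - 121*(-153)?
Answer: 18560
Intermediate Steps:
47 - 121*(-153) = 47 + 18513 = 18560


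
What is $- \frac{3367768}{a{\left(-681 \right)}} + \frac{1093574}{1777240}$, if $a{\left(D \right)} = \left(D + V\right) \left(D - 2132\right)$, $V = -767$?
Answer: $- \frac{95685008609}{452443538860} \approx -0.21148$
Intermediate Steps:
$a{\left(D \right)} = \left(-2132 + D\right) \left(-767 + D\right)$ ($a{\left(D \right)} = \left(D - 767\right) \left(D - 2132\right) = \left(-767 + D\right) \left(-2132 + D\right) = \left(-2132 + D\right) \left(-767 + D\right)$)
$- \frac{3367768}{a{\left(-681 \right)}} + \frac{1093574}{1777240} = - \frac{3367768}{1635244 + \left(-681\right)^{2} - -1974219} + \frac{1093574}{1777240} = - \frac{3367768}{1635244 + 463761 + 1974219} + 1093574 \cdot \frac{1}{1777240} = - \frac{3367768}{4073224} + \frac{546787}{888620} = \left(-3367768\right) \frac{1}{4073224} + \frac{546787}{888620} = - \frac{420971}{509153} + \frac{546787}{888620} = - \frac{95685008609}{452443538860}$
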